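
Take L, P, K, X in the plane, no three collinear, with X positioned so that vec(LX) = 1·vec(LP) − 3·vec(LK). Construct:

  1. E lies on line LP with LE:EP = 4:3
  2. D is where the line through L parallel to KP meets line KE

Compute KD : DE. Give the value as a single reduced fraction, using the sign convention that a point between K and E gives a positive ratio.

KD:DE = -7/4

Choose coordinates L = (0, 0), P = (1, 0), K = (0, 1), X = (1, -3).
1. E lies on line LP with LE:EP = 4:3 ⇒ E = (4/7, 0)
2. D is where the line through L parallel to KP meets line KE ⇒ D = (4/3, -4/3)
D = K + t·(E−K) with t = 7/3, so KD:DE = t:(1−t) = 7/3:-4/3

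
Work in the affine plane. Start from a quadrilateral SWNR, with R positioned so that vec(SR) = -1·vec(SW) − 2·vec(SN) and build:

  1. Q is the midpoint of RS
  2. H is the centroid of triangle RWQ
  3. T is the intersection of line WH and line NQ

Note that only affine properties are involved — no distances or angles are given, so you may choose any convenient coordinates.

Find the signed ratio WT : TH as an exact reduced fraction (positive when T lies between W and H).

WT:TH = -15/4

Work in coordinates with S = (0, 0), W = (1, 0), N = (0, 1), R = (-1, -2).
1. Q is the midpoint of RS ⇒ Q = (-1/2, -1)
2. H is the centroid of triangle RWQ ⇒ H = (-1/6, -1)
3. T is the intersection of line WH and line NQ ⇒ T = (-13/22, -15/11)
T = W + t·(H−W) with t = 15/11, so WT:TH = t:(1−t) = 15/11:-4/11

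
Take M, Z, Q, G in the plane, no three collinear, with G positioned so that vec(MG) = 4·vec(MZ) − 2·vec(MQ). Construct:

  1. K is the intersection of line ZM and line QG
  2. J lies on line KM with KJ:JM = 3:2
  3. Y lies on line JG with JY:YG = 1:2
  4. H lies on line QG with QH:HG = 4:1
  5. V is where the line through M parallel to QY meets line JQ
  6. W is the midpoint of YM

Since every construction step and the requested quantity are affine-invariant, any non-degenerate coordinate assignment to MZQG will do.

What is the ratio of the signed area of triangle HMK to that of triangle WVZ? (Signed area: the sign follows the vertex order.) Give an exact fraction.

[HMK]:[WVZ] = -252/29

Set M = (0, 0), Z = (1, 0), Q = (0, 1), G = (4, -2); any affine frame gives the same invariant.
1. K is the intersection of line ZM and line QG ⇒ K = (4/3, 0)
2. J lies on line KM with KJ:JM = 3:2 ⇒ J = (8/15, 0)
3. Y lies on line JG with JY:YG = 1:2 ⇒ Y = (76/45, -2/3)
4. H lies on line QG with QH:HG = 4:1 ⇒ H = (16/5, -7/5)
5. V is where the line through M parallel to QY meets line JQ ⇒ V = (152/135, -10/9)
6. W is the midpoint of YM ⇒ W = (38/45, -1/3)
2·[HMK] = -28/15, 2·[WVZ] = 29/135
[HMK]:[WVZ] = -28/15:29/135 = -252/29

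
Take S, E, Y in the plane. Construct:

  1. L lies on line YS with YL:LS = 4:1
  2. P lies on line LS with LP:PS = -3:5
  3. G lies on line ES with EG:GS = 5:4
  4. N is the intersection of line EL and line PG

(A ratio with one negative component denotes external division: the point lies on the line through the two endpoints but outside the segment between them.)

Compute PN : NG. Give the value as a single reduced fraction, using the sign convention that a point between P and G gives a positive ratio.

Assign S = (0, 0), E = (1, 0), Y = (0, 1) — the answer is frame-independent, so this choice is without loss of generality.
1. L lies on line YS with YL:LS = 4:1 ⇒ L = (0, 1/5)
2. P lies on line LS with LP:PS = -3:5 ⇒ P = (0, 1/2)
3. G lies on line ES with EG:GS = 5:4 ⇒ G = (4/9, 0)
4. N is the intersection of line EL and line PG ⇒ N = (12/37, 5/37)
N = P + t·(G−P) with t = 27/37, so PN:NG = t:(1−t) = 27/37:10/37

PN:NG = 27/10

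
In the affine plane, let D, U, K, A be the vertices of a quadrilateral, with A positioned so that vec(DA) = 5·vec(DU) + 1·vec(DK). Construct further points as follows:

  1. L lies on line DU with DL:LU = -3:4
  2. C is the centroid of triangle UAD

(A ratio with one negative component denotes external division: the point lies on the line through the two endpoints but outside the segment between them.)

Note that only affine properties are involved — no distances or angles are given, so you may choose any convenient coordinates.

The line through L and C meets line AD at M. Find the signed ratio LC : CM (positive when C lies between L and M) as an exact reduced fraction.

LC:CM = -10

Work in coordinates with D = (0, 0), U = (1, 0), K = (0, 1), A = (5, 1).
1. L lies on line DU with DL:LU = -3:4 ⇒ L = (-3, 0)
2. C is the centroid of triangle UAD ⇒ C = (2, 1/3)
line LC meets AD at M = (3/2, 3/10)
C = L + t·(M−L) with t = 10/9, so LC:CM = 10/9:-1/9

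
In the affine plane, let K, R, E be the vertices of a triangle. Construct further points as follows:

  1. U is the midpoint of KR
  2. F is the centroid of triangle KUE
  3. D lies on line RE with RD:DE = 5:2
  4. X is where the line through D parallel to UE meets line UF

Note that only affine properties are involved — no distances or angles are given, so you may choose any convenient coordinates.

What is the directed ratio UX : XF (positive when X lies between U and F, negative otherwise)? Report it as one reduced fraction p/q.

Work in coordinates with K = (0, 0), R = (1, 0), E = (0, 1).
1. U is the midpoint of KR ⇒ U = (1/2, 0)
2. F is the centroid of triangle KUE ⇒ F = (1/6, 1/3)
3. D lies on line RE with RD:DE = 5:2 ⇒ D = (2/7, 5/7)
4. X is where the line through D parallel to UE meets line UF ⇒ X = (11/14, -2/7)
X = U + t·(F−U) with t = -6/7, so UX:XF = t:(1−t) = -6/7:13/7

UX:XF = -6/13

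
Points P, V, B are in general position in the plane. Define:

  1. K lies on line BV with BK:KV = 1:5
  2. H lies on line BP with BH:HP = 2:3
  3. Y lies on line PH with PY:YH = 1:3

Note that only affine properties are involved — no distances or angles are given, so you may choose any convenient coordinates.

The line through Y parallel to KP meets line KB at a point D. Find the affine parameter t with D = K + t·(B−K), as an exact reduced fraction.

Assign P = (0, 0), V = (1, 0), B = (0, 1) — the answer is frame-independent, so this choice is without loss of generality.
1. K lies on line BV with BK:KV = 1:5 ⇒ K = (1/6, 5/6)
2. H lies on line BP with BH:HP = 2:3 ⇒ H = (0, 3/5)
3. Y lies on line PH with PY:YH = 1:3 ⇒ Y = (0, 3/20)
through Y parallel to KP: direction (-1/6, -5/6); meets KB at D = (17/120, 103/120)
D = K + t·(B−K) with t = 3/20

t = 3/20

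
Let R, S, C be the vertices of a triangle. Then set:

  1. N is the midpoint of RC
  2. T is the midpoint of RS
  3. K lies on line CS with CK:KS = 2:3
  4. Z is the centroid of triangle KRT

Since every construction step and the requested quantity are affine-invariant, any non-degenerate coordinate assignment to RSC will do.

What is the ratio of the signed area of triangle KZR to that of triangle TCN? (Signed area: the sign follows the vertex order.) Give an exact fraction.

Set R = (0, 0), S = (1, 0), C = (0, 1); any affine frame gives the same invariant.
1. N is the midpoint of RC ⇒ N = (0, 1/2)
2. T is the midpoint of RS ⇒ T = (1/2, 0)
3. K lies on line CS with CK:KS = 2:3 ⇒ K = (2/5, 3/5)
4. Z is the centroid of triangle KRT ⇒ Z = (3/10, 1/5)
2·[KZR] = -1/10, 2·[TCN] = 1/4
[KZR]:[TCN] = -1/10:1/4 = -2/5

[KZR]:[TCN] = -2/5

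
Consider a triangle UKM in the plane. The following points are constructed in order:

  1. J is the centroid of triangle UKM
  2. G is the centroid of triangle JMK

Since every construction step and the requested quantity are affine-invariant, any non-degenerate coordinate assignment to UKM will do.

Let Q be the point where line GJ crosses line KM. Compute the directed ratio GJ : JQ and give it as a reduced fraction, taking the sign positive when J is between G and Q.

GJ:JQ = -2/3

Work in coordinates with U = (0, 0), K = (1, 0), M = (0, 1).
1. J is the centroid of triangle UKM ⇒ J = (1/3, 1/3)
2. G is the centroid of triangle JMK ⇒ G = (4/9, 4/9)
line GJ meets KM at Q = (1/2, 1/2)
J = G + t·(Q−G) with t = -2, so GJ:JQ = -2:3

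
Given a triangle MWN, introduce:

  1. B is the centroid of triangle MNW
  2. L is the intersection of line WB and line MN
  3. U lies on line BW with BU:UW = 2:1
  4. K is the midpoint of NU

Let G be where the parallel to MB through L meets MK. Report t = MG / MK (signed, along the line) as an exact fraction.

Work in coordinates with M = (0, 0), W = (1, 0), N = (0, 1).
1. B is the centroid of triangle MNW ⇒ B = (1/3, 1/3)
2. L is the intersection of line WB and line MN ⇒ L = (0, 1/2)
3. U lies on line BW with BU:UW = 2:1 ⇒ U = (7/9, 1/9)
4. K is the midpoint of NU ⇒ K = (7/18, 5/9)
through L parallel to MB: direction (1/3, 1/3); meets MK at G = (7/6, 5/3)
G = M + t·(K−M) with t = 3

t = 3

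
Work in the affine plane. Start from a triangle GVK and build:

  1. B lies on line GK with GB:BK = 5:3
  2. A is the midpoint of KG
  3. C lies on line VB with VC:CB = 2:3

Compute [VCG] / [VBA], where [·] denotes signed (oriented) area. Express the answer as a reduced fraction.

Assign G = (0, 0), V = (1, 0), K = (0, 1) — the answer is frame-independent, so this choice is without loss of generality.
1. B lies on line GK with GB:BK = 5:3 ⇒ B = (0, 5/8)
2. A is the midpoint of KG ⇒ A = (0, 1/2)
3. C lies on line VB with VC:CB = 2:3 ⇒ C = (3/5, 1/4)
2·[VCG] = 1/4, 2·[VBA] = 1/8
[VCG]:[VBA] = 1/4:1/8 = 2

[VCG]:[VBA] = 2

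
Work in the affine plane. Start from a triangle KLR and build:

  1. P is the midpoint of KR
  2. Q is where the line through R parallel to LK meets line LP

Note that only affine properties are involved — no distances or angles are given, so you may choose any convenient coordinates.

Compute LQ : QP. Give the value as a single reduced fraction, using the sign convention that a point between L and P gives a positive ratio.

LQ:QP = -2

Set K = (0, 0), L = (1, 0), R = (0, 1); any affine frame gives the same invariant.
1. P is the midpoint of KR ⇒ P = (0, 1/2)
2. Q is where the line through R parallel to LK meets line LP ⇒ Q = (-1, 1)
Q = L + t·(P−L) with t = 2, so LQ:QP = t:(1−t) = 2:-1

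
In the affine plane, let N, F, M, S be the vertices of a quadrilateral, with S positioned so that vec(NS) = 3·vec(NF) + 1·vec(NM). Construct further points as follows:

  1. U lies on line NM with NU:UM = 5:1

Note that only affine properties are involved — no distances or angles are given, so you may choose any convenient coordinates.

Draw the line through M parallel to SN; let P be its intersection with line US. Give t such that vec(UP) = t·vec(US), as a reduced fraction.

t = -1/5

Assign N = (0, 0), F = (1, 0), M = (0, 1), S = (3, 1) — the answer is frame-independent, so this choice is without loss of generality.
1. U lies on line NM with NU:UM = 5:1 ⇒ U = (0, 5/6)
through M parallel to SN: direction (-3, -1); meets US at P = (-3/5, 4/5)
P = U + t·(S−U) with t = -1/5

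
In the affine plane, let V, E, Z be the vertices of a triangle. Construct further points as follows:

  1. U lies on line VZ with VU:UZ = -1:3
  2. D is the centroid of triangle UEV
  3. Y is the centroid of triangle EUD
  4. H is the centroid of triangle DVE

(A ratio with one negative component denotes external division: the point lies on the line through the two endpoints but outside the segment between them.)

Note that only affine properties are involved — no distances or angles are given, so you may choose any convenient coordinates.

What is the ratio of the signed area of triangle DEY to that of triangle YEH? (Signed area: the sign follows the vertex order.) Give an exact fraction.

[DEY]:[YEH] = -3/5

Work in coordinates with V = (0, 0), E = (1, 0), Z = (0, 1).
1. U lies on line VZ with VU:UZ = -1:3 ⇒ U = (0, -1/2)
2. D is the centroid of triangle UEV ⇒ D = (1/3, -1/6)
3. Y is the centroid of triangle EUD ⇒ Y = (4/9, -2/9)
4. H is the centroid of triangle DVE ⇒ H = (4/9, -1/18)
2·[DEY] = -1/18, 2·[YEH] = 5/54
[DEY]:[YEH] = -1/18:5/54 = -3/5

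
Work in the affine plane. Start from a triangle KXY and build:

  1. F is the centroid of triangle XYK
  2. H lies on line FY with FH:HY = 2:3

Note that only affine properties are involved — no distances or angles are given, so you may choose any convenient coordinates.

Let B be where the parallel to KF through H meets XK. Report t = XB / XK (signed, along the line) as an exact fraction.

t = 7/5

Work in coordinates with K = (0, 0), X = (1, 0), Y = (0, 1).
1. F is the centroid of triangle XYK ⇒ F = (1/3, 1/3)
2. H lies on line FY with FH:HY = 2:3 ⇒ H = (1/5, 3/5)
through H parallel to KF: direction (1/3, 1/3); meets XK at B = (-2/5, 0)
B = X + t·(K−X) with t = 7/5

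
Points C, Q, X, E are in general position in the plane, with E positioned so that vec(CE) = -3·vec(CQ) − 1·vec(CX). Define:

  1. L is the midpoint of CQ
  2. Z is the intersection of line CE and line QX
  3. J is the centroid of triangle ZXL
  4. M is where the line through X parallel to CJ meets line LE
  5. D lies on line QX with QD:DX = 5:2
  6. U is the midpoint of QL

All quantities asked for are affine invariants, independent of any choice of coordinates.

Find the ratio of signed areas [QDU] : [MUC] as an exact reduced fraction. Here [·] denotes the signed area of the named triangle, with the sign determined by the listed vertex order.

[QDU]:[MUC] = 25/63

Work in coordinates with C = (0, 0), Q = (1, 0), X = (0, 1), E = (-3, -1).
1. L is the midpoint of CQ ⇒ L = (1/2, 0)
2. Z is the intersection of line CE and line QX ⇒ Z = (3/4, 1/4)
3. J is the centroid of triangle ZXL ⇒ J = (5/12, 5/12)
4. M is where the line through X parallel to CJ meets line LE ⇒ M = (-8/5, -3/5)
5. D lies on line QX with QD:DX = 5:2 ⇒ D = (2/7, 5/7)
6. U is the midpoint of QL ⇒ U = (3/4, 0)
2·[QDU] = 5/28, 2·[MUC] = 9/20
[QDU]:[MUC] = 5/28:9/20 = 25/63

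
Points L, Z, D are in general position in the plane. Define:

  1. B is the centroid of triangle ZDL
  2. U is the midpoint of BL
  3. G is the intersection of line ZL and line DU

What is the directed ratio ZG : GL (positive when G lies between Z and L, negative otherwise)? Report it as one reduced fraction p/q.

Set L = (0, 0), Z = (1, 0), D = (0, 1); any affine frame gives the same invariant.
1. B is the centroid of triangle ZDL ⇒ B = (1/3, 1/3)
2. U is the midpoint of BL ⇒ U = (1/6, 1/6)
3. G is the intersection of line ZL and line DU ⇒ G = (1/5, 0)
G = Z + t·(L−Z) with t = 4/5, so ZG:GL = t:(1−t) = 4/5:1/5

ZG:GL = 4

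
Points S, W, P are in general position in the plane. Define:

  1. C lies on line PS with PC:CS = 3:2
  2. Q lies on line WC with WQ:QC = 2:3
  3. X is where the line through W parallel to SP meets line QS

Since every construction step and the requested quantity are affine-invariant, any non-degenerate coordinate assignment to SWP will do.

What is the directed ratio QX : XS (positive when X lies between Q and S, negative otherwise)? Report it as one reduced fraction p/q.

Set S = (0, 0), W = (1, 0), P = (0, 1); any affine frame gives the same invariant.
1. C lies on line PS with PC:CS = 3:2 ⇒ C = (0, 2/5)
2. Q lies on line WC with WQ:QC = 2:3 ⇒ Q = (3/5, 4/25)
3. X is where the line through W parallel to SP meets line QS ⇒ X = (1, 4/15)
X = Q + t·(S−Q) with t = -2/3, so QX:XS = t:(1−t) = -2/3:5/3

QX:XS = -2/5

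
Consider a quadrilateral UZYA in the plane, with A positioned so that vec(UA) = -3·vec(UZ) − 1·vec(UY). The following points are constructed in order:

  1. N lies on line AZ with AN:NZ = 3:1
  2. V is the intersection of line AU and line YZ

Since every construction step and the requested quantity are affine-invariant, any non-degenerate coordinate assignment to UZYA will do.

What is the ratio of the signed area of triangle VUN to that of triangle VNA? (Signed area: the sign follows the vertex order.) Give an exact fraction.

[VUN]:[VNA] = -1/5

Choose coordinates U = (0, 0), Z = (1, 0), Y = (0, 1), A = (-3, -1).
1. N lies on line AZ with AN:NZ = 3:1 ⇒ N = (0, -1/4)
2. V is the intersection of line AU and line YZ ⇒ V = (3/4, 1/4)
2·[VUN] = 3/16, 2·[VNA] = -15/16
[VUN]:[VNA] = 3/16:-15/16 = -1/5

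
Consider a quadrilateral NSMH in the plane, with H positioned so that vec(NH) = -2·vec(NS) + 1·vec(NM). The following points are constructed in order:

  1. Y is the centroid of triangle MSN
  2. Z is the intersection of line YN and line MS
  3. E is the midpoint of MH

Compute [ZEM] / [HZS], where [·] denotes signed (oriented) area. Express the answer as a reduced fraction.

[ZEM]:[HZS] = 1/2

Assign N = (0, 0), S = (1, 0), M = (0, 1), H = (-2, 1) — the answer is frame-independent, so this choice is without loss of generality.
1. Y is the centroid of triangle MSN ⇒ Y = (1/3, 1/3)
2. Z is the intersection of line YN and line MS ⇒ Z = (1/2, 1/2)
3. E is the midpoint of MH ⇒ E = (-1, 1)
2·[ZEM] = -1/2, 2·[HZS] = -1
[ZEM]:[HZS] = -1/2:-1 = 1/2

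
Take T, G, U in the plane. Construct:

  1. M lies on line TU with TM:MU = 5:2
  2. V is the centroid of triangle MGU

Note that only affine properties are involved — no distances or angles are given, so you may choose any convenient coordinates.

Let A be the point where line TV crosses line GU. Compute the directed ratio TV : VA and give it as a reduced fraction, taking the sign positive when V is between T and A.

Work in coordinates with T = (0, 0), G = (1, 0), U = (0, 1).
1. M lies on line TU with TM:MU = 5:2 ⇒ M = (0, 5/7)
2. V is the centroid of triangle MGU ⇒ V = (1/3, 4/7)
line TV meets GU at A = (7/19, 12/19)
V = T + t·(A−T) with t = 19/21, so TV:VA = 19/21:2/21

TV:VA = 19/2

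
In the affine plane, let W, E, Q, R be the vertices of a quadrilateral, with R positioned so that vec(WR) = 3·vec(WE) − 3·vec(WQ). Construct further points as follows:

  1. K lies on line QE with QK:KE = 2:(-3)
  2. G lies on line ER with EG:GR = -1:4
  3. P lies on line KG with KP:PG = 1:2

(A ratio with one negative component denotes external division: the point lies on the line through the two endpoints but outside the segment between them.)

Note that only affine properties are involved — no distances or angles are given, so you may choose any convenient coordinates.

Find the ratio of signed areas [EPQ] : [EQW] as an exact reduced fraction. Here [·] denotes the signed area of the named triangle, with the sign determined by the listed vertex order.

[EPQ]:[EQW] = 1/9

Set W = (0, 0), E = (1, 0), Q = (0, 1), R = (3, -3); any affine frame gives the same invariant.
1. K lies on line QE with QK:KE = 2:(-3) ⇒ K = (-2, 3)
2. G lies on line ER with EG:GR = -1:4 ⇒ G = (1/3, 1)
3. P lies on line KG with KP:PG = 1:2 ⇒ P = (-11/9, 7/3)
2·[EPQ] = 1/9, 2·[EQW] = 1
[EPQ]:[EQW] = 1/9:1 = 1/9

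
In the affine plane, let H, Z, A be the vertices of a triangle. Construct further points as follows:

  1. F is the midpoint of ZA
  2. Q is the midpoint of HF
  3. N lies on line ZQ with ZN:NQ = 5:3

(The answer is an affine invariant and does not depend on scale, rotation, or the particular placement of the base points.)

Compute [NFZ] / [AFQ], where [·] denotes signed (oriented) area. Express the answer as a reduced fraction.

[NFZ]:[AFQ] = 5/8

Work in coordinates with H = (0, 0), Z = (1, 0), A = (0, 1).
1. F is the midpoint of ZA ⇒ F = (1/2, 1/2)
2. Q is the midpoint of HF ⇒ Q = (1/4, 1/4)
3. N lies on line ZQ with ZN:NQ = 5:3 ⇒ N = (17/32, 5/32)
2·[NFZ] = -5/32, 2·[AFQ] = -1/4
[NFZ]:[AFQ] = -5/32:-1/4 = 5/8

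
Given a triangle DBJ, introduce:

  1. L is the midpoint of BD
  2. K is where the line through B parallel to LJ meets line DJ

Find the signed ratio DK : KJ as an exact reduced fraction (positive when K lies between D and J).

Assign D = (0, 0), B = (1, 0), J = (0, 1) — the answer is frame-independent, so this choice is without loss of generality.
1. L is the midpoint of BD ⇒ L = (1/2, 0)
2. K is where the line through B parallel to LJ meets line DJ ⇒ K = (0, 2)
K = D + t·(J−D) with t = 2, so DK:KJ = t:(1−t) = 2:-1

DK:KJ = -2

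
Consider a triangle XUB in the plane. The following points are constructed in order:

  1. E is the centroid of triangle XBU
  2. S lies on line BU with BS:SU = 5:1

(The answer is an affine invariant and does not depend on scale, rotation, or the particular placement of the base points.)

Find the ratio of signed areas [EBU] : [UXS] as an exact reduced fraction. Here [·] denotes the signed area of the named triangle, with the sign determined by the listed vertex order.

Work in coordinates with X = (0, 0), U = (1, 0), B = (0, 1).
1. E is the centroid of triangle XBU ⇒ E = (1/3, 1/3)
2. S lies on line BU with BS:SU = 5:1 ⇒ S = (5/6, 1/6)
2·[EBU] = -1/3, 2·[UXS] = -1/6
[EBU]:[UXS] = -1/3:-1/6 = 2

[EBU]:[UXS] = 2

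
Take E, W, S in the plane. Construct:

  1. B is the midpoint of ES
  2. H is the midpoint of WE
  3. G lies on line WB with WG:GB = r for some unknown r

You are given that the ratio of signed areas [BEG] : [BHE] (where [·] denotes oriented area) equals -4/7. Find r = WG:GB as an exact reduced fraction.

r = 5/2

Work in coordinates with E = (0, 0), W = (1, 0), S = (0, 1).
1. B is the midpoint of ES ⇒ B = (0, 1/2)
2. H is the midpoint of WE ⇒ H = (1/2, 0)
3. With WG:GB = r, write λ = r/(r+1) so G = W + λ·(B−W); G is affine-linear in λ
Every point depending on G is an affine combination of G and λ-independent points, so each such coordinate is linear in λ; the λ² term in each signed area is a multiple of (B−W)×(B−W) = 0, so 2·[BEG] and 2·[BHE] are each linear in λ. Evaluating at λ=0 and λ=1:
  2·[BEG] = -1/2·λ + 1/2,   2·[BHE] = -1/4
So [BEG]:[BHE] = (-1/2·λ + 1/2) / (-1/4). Setting this equal to -4/7:
  -1/2·λ + 1/2 = -4/7·(-1/4)  ⇒  λ = 5/7
Then r = λ/(1−λ) = (5/7)/(2/7) = 5/2. Check: with r = 5/2, G = (2/7, 5/14) and [BEG]:[BHE] = -4/7 as required.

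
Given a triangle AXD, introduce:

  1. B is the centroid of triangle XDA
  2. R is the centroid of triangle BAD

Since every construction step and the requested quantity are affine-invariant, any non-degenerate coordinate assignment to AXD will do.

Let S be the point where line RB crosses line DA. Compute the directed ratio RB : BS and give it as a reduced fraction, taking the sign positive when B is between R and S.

Work in coordinates with A = (0, 0), X = (1, 0), D = (0, 1).
1. B is the centroid of triangle XDA ⇒ B = (1/3, 1/3)
2. R is the centroid of triangle BAD ⇒ R = (1/9, 4/9)
line RB meets DA at S = (0, 1/2)
B = R + t·(S−R) with t = -2, so RB:BS = -2:3

RB:BS = -2/3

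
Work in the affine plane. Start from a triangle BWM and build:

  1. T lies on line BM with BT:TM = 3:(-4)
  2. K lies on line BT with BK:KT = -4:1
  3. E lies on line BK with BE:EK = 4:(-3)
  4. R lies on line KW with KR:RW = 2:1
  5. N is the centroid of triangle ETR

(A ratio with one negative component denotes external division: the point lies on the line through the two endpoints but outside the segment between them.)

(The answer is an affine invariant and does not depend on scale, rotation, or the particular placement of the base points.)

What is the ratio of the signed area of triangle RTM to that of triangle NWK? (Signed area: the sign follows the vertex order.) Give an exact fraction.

[RTM]:[NWK] = -8/11

Work in coordinates with B = (0, 0), W = (1, 0), M = (0, 1).
1. T lies on line BM with BT:TM = 3:(-4) ⇒ T = (0, -3)
2. K lies on line BT with BK:KT = -4:1 ⇒ K = (0, -4)
3. E lies on line BK with BE:EK = 4:(-3) ⇒ E = (0, -16)
4. R lies on line KW with KR:RW = 2:1 ⇒ R = (2/3, -4/3)
5. N is the centroid of triangle ETR ⇒ N = (2/9, -61/9)
2·[RTM] = -8/3, 2·[NWK] = 11/3
[RTM]:[NWK] = -8/3:11/3 = -8/11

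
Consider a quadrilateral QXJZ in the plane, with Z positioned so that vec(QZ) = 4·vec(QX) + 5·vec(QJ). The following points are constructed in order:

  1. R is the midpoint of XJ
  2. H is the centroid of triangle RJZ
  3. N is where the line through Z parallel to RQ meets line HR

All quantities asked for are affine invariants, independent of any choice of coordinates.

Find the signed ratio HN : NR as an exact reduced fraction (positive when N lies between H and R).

Assign Q = (0, 0), X = (1, 0), J = (0, 1), Z = (4, 5) — the answer is frame-independent, so this choice is without loss of generality.
1. R is the midpoint of XJ ⇒ R = (1/2, 1/2)
2. H is the centroid of triangle RJZ ⇒ H = (3/2, 13/6)
3. N is where the line through Z parallel to RQ meets line HR ⇒ N = (2, 3)
N = H + t·(R−H) with t = -1/2, so HN:NR = t:(1−t) = -1/2:3/2

HN:NR = -1/3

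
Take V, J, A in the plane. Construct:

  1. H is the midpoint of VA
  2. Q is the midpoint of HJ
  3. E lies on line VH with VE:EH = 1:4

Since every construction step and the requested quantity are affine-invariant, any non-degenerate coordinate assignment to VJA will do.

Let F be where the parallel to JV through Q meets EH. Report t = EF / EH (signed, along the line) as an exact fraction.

t = 3/8

Work in coordinates with V = (0, 0), J = (1, 0), A = (0, 1).
1. H is the midpoint of VA ⇒ H = (0, 1/2)
2. Q is the midpoint of HJ ⇒ Q = (1/2, 1/4)
3. E lies on line VH with VE:EH = 1:4 ⇒ E = (0, 1/10)
through Q parallel to JV: direction (-1, 0); meets EH at F = (0, 1/4)
F = E + t·(H−E) with t = 3/8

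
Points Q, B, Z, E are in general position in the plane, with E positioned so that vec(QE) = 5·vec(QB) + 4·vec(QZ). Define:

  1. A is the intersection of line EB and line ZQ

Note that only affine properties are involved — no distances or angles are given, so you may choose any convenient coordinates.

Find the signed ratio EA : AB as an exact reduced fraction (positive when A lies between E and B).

EA:AB = -5

Choose coordinates Q = (0, 0), B = (1, 0), Z = (0, 1), E = (5, 4).
1. A is the intersection of line EB and line ZQ ⇒ A = (0, -1)
A = E + t·(B−E) with t = 5/4, so EA:AB = t:(1−t) = 5/4:-1/4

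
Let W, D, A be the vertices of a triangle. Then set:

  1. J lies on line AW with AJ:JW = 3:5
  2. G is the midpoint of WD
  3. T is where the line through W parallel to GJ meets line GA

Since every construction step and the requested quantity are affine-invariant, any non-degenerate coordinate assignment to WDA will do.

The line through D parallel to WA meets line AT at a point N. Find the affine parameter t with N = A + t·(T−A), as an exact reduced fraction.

Set W = (0, 0), D = (1, 0), A = (0, 1); any affine frame gives the same invariant.
1. J lies on line AW with AJ:JW = 3:5 ⇒ J = (0, 5/8)
2. G is the midpoint of WD ⇒ G = (1/2, 0)
3. T is where the line through W parallel to GJ meets line GA ⇒ T = (4/3, -5/3)
through D parallel to WA: direction (0, 1); meets AT at N = (1, -1)
N = A + t·(T−A) with t = 3/4

t = 3/4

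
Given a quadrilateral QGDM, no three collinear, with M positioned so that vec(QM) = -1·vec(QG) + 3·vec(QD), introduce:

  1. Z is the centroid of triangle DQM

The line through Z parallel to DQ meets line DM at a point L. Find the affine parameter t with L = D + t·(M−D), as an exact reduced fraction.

t = 1/3

Set Q = (0, 0), G = (1, 0), D = (0, 1), M = (-1, 3); any affine frame gives the same invariant.
1. Z is the centroid of triangle DQM ⇒ Z = (-1/3, 4/3)
through Z parallel to DQ: direction (0, -1); meets DM at L = (-1/3, 5/3)
L = D + t·(M−D) with t = 1/3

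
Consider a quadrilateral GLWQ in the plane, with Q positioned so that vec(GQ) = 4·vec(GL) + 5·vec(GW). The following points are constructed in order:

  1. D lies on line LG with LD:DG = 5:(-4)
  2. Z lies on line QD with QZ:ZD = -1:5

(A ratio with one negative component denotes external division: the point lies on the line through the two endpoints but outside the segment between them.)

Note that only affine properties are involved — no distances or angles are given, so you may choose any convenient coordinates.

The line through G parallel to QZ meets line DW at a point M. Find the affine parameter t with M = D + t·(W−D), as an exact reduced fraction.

t = 5/3

Assign G = (0, 0), L = (1, 0), W = (0, 1), Q = (4, 5) — the answer is frame-independent, so this choice is without loss of generality.
1. D lies on line LG with LD:DG = 5:(-4) ⇒ D = (-4, 0)
2. Z lies on line QD with QZ:ZD = -1:5 ⇒ Z = (6, 25/4)
through G parallel to QZ: direction (2, 5/4); meets DW at M = (8/3, 5/3)
M = D + t·(W−D) with t = 5/3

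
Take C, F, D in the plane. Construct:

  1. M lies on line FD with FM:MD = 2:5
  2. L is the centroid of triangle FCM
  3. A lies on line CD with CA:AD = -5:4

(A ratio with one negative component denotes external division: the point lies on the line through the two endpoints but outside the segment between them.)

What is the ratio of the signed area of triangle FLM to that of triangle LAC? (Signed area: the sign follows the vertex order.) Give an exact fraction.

Set C = (0, 0), F = (1, 0), D = (0, 1); any affine frame gives the same invariant.
1. M lies on line FD with FM:MD = 2:5 ⇒ M = (5/7, 2/7)
2. L is the centroid of triangle FCM ⇒ L = (4/7, 2/21)
3. A lies on line CD with CA:AD = -5:4 ⇒ A = (0, 5)
2·[FLM] = -2/21, 2·[LAC] = 20/7
[FLM]:[LAC] = -2/21:20/7 = -1/30

[FLM]:[LAC] = -1/30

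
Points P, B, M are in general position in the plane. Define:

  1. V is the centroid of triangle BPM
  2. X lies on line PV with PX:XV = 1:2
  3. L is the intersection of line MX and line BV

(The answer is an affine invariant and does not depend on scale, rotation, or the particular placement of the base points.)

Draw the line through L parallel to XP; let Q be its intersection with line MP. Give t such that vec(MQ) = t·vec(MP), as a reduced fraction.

t = 3/5

Assign P = (0, 0), B = (1, 0), M = (0, 1) — the answer is frame-independent, so this choice is without loss of generality.
1. V is the centroid of triangle BPM ⇒ V = (1/3, 1/3)
2. X lies on line PV with PX:XV = 1:2 ⇒ X = (1/9, 1/9)
3. L is the intersection of line MX and line BV ⇒ L = (1/15, 7/15)
through L parallel to XP: direction (-1/9, -1/9); meets MP at Q = (0, 2/5)
Q = M + t·(P−M) with t = 3/5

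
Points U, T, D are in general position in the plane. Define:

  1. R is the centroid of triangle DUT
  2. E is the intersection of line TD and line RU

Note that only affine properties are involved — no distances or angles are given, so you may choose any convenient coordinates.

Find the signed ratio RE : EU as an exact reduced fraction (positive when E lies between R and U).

RE:EU = -1/3

Assign U = (0, 0), T = (1, 0), D = (0, 1) — the answer is frame-independent, so this choice is without loss of generality.
1. R is the centroid of triangle DUT ⇒ R = (1/3, 1/3)
2. E is the intersection of line TD and line RU ⇒ E = (1/2, 1/2)
E = R + t·(U−R) with t = -1/2, so RE:EU = t:(1−t) = -1/2:3/2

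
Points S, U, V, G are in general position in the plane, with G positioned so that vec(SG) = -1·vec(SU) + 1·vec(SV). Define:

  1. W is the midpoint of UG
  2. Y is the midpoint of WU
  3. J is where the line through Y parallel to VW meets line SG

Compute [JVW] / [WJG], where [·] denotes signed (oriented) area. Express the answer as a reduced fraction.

Assign S = (0, 0), U = (1, 0), V = (0, 1), G = (-1, 1) — the answer is frame-independent, so this choice is without loss of generality.
1. W is the midpoint of UG ⇒ W = (0, 1/2)
2. Y is the midpoint of WU ⇒ Y = (1/2, 1/4)
3. J is where the line through Y parallel to VW meets line SG ⇒ J = (1/2, -1/2)
2·[JVW] = 1/4, 2·[WJG] = -3/4
[JVW]:[WJG] = 1/4:-3/4 = -1/3

[JVW]:[WJG] = -1/3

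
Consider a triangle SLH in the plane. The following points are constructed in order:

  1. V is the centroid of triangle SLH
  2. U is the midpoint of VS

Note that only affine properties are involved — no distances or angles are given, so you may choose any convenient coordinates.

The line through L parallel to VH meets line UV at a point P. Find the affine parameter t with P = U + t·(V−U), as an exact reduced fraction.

Set S = (0, 0), L = (1, 0), H = (0, 1); any affine frame gives the same invariant.
1. V is the centroid of triangle SLH ⇒ V = (1/3, 1/3)
2. U is the midpoint of VS ⇒ U = (1/6, 1/6)
through L parallel to VH: direction (-1/3, 2/3); meets UV at P = (2/3, 2/3)
P = U + t·(V−U) with t = 3

t = 3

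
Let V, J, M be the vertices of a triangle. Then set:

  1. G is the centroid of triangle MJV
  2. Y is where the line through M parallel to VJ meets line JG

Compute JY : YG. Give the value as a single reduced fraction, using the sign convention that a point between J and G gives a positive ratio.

Work in coordinates with V = (0, 0), J = (1, 0), M = (0, 1).
1. G is the centroid of triangle MJV ⇒ G = (1/3, 1/3)
2. Y is where the line through M parallel to VJ meets line JG ⇒ Y = (-1, 1)
Y = J + t·(G−J) with t = 3, so JY:YG = t:(1−t) = 3:-2

JY:YG = -3/2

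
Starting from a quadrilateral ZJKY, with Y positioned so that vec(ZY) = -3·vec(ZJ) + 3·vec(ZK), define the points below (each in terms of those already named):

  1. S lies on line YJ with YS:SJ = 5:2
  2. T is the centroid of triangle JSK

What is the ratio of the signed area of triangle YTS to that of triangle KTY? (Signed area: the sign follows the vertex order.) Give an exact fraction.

[YTS]:[KTY] = 5/12

Work in coordinates with Z = (0, 0), J = (1, 0), K = (0, 1), Y = (-3, 3).
1. S lies on line YJ with YS:SJ = 5:2 ⇒ S = (-1/7, 6/7)
2. T is the centroid of triangle JSK ⇒ T = (2/7, 13/21)
2·[YTS] = -5/21, 2·[KTY] = -4/7
[YTS]:[KTY] = -5/21:-4/7 = 5/12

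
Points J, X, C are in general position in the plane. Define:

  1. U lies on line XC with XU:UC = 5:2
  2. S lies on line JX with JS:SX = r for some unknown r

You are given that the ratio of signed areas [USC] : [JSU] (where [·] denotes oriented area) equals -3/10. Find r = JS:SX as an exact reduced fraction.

Work in coordinates with J = (0, 0), X = (1, 0), C = (0, 1).
1. U lies on line XC with XU:UC = 5:2 ⇒ U = (2/7, 5/7)
2. With JS:SX = r, write λ = r/(r+1) so S = J + λ·(X−J); S is affine-linear in λ
Every point depending on S is an affine combination of S and λ-independent points, so each such coordinate is linear in λ; the λ² term in each signed area is a multiple of (X−J)×(X−J) = 0, so 2·[USC] and 2·[JSU] are each linear in λ. Evaluating at λ=0 and λ=1:
  2·[USC] = 2/7·λ − 2/7,   2·[JSU] = 5/7·λ
So [USC]:[JSU] = (2/7·λ − 2/7) / (5/7·λ). Setting this equal to -3/10:
  2/7·λ − 2/7 = -3/10·(5/7·λ)  ⇒  λ = 4/7
Then r = λ/(1−λ) = (4/7)/(3/7) = 4/3. Check: with r = 4/3, S = (4/7, 0) and [USC]:[JSU] = -3/10 as required.

r = 4/3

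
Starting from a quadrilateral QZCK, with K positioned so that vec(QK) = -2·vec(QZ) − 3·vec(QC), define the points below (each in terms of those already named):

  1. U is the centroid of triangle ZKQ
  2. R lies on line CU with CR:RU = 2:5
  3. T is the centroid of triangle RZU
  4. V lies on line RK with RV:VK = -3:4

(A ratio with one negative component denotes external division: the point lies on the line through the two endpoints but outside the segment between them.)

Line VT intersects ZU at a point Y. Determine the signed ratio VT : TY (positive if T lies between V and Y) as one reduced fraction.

Work in coordinates with Q = (0, 0), Z = (1, 0), C = (0, 1), K = (-2, -3).
1. U is the centroid of triangle ZKQ ⇒ U = (-1/3, -1)
2. R lies on line CU with CR:RU = 2:5 ⇒ R = (-2/21, 3/7)
3. T is the centroid of triangle RZU ⇒ T = (4/21, -4/21)
4. V lies on line RK with RV:VK = -3:4 ⇒ V = (118/21, 75/7)
line VT meets ZU at Y = (-121/861, -491/574)
T = V + t·(Y−V) with t = 82/87, so VT:TY = 82/87:5/87

VT:TY = 82/5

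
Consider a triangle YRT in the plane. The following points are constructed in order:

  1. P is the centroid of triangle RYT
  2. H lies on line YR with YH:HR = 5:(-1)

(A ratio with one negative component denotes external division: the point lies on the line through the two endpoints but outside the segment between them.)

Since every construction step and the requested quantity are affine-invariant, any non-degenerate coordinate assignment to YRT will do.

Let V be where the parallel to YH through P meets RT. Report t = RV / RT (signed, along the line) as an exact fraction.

Work in coordinates with Y = (0, 0), R = (1, 0), T = (0, 1).
1. P is the centroid of triangle RYT ⇒ P = (1/3, 1/3)
2. H lies on line YR with YH:HR = 5:(-1) ⇒ H = (5/4, 0)
through P parallel to YH: direction (5/4, 0); meets RT at V = (2/3, 1/3)
V = R + t·(T−R) with t = 1/3

t = 1/3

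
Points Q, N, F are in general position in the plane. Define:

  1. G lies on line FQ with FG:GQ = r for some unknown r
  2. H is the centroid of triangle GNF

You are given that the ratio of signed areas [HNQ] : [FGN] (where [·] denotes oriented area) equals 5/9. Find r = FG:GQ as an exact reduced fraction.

r = -3/4

Work in coordinates with Q = (0, 0), N = (1, 0), F = (0, 1).
1. With FG:GQ = r, write λ = r/(r+1) so G = F + λ·(Q−F); G is affine-linear in λ
2. H is the centroid of triangle GNF ⇒ H is an affine combination of earlier points and hence also affine-linear in λ
Every point depending on G is an affine combination of G and λ-independent points, so each such coordinate is linear in λ; the λ² term in each signed area is a multiple of (Q−F)×(Q−F) = 0, so 2·[HNQ] and 2·[FGN] are each linear in λ. Evaluating at λ=0 and λ=1:
  2·[HNQ] = 1/3·λ − 2/3,   2·[FGN] = λ
So [HNQ]:[FGN] = (1/3·λ − 2/3) / (λ). Setting this equal to 5/9:
  1/3·λ − 2/3 = 5/9·(λ)  ⇒  λ = -3
Then r = λ/(1−λ) = (-3)/(4) = -3/4. Check: with r = -3/4, G = (0, 4) and [HNQ]:[FGN] = 5/9 as required.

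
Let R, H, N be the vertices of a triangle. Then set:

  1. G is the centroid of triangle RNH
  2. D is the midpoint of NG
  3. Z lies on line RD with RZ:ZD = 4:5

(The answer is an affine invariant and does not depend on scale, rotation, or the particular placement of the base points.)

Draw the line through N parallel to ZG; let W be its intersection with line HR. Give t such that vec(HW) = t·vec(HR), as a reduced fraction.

Set R = (0, 0), H = (1, 0), N = (0, 1); any affine frame gives the same invariant.
1. G is the centroid of triangle RNH ⇒ G = (1/3, 1/3)
2. D is the midpoint of NG ⇒ D = (1/6, 2/3)
3. Z lies on line RD with RZ:ZD = 4:5 ⇒ Z = (2/27, 8/27)
through N parallel to ZG: direction (7/27, 1/27); meets HR at W = (-7, 0)
W = H + t·(R−H) with t = 8

t = 8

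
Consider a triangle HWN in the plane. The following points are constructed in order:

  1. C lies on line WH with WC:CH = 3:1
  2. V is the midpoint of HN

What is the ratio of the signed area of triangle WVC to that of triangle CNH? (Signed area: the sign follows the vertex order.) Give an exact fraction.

Choose coordinates H = (0, 0), W = (1, 0), N = (0, 1).
1. C lies on line WH with WC:CH = 3:1 ⇒ C = (1/4, 0)
2. V is the midpoint of HN ⇒ V = (0, 1/2)
2·[WVC] = 3/8, 2·[CNH] = 1/4
[WVC]:[CNH] = 3/8:1/4 = 3/2

[WVC]:[CNH] = 3/2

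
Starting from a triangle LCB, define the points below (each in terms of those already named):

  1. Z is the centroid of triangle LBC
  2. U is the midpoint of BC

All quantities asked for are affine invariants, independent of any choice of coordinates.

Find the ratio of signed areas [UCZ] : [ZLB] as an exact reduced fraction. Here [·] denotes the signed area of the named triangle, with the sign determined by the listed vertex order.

[UCZ]:[ZLB] = 1/2

Choose coordinates L = (0, 0), C = (1, 0), B = (0, 1).
1. Z is the centroid of triangle LBC ⇒ Z = (1/3, 1/3)
2. U is the midpoint of BC ⇒ U = (1/2, 1/2)
2·[UCZ] = -1/6, 2·[ZLB] = -1/3
[UCZ]:[ZLB] = -1/6:-1/3 = 1/2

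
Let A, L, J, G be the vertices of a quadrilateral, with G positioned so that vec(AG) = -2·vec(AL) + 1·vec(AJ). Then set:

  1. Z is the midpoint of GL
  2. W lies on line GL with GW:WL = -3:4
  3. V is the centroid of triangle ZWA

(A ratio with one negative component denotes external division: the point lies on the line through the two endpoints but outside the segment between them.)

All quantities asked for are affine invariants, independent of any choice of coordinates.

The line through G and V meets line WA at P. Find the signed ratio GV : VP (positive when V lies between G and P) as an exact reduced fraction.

GV:VP = 11/7

Choose coordinates A = (0, 0), L = (1, 0), J = (0, 1), G = (-2, 1).
1. Z is the midpoint of GL ⇒ Z = (-1/2, 1/2)
2. W lies on line GL with GW:WL = -3:4 ⇒ W = (-11, 4)
3. V is the centroid of triangle ZWA ⇒ V = (-23/6, 3/2)
line GV meets WA at P = (-5, 20/11)
V = G + t·(P−G) with t = 11/18, so GV:VP = 11/18:7/18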